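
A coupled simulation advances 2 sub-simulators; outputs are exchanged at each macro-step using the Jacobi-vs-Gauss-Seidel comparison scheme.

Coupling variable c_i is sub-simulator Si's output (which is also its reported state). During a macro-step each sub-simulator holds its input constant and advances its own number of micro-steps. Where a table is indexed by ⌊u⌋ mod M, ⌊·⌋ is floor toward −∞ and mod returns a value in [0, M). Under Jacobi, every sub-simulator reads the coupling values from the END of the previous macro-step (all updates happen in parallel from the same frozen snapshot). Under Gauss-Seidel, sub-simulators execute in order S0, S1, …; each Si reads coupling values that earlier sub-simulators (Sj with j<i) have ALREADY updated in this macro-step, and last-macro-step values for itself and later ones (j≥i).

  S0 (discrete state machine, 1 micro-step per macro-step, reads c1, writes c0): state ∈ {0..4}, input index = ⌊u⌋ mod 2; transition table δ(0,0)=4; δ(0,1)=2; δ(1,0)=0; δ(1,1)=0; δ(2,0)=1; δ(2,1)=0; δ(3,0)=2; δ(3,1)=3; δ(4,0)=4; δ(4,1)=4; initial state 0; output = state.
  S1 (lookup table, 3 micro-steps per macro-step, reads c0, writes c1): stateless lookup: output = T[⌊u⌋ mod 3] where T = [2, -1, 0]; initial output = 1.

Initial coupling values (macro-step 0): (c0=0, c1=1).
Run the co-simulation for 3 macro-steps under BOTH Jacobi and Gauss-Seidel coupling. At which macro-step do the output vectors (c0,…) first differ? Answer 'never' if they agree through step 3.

first divergence at macro-step: 1

[Jacobi] macro 1: S0 reads c1=1 → after 1×micro: 2; S1 reads c0=0 → after 3×micro: 2 ⇒ (c0=2, c1=2)
[Jacobi] macro 2: S0 reads c1=2 → after 1×micro: 1; S1 reads c0=2 → after 3×micro: 0 ⇒ (c0=1, c1=0)
[Jacobi] macro 3: S0 reads c1=0 → after 1×micro: 0; S1 reads c0=1 → after 3×micro: -1 ⇒ (c0=0, c1=-1)
[Gauss-Seidel] macro 1: S0 reads c1=1 → after 1×micro: 2; S1 reads c0=2 → after 3×micro: 0 ⇒ (c0=2, c1=0)
[Gauss-Seidel] macro 2: S0 reads c1=0 → after 1×micro: 1; S1 reads c0=1 → after 3×micro: -1 ⇒ (c0=1, c1=-1)
[Gauss-Seidel] macro 3: S0 reads c1=-1 → after 1×micro: 0; S1 reads c0=0 → after 3×micro: 2 ⇒ (c0=0, c1=2)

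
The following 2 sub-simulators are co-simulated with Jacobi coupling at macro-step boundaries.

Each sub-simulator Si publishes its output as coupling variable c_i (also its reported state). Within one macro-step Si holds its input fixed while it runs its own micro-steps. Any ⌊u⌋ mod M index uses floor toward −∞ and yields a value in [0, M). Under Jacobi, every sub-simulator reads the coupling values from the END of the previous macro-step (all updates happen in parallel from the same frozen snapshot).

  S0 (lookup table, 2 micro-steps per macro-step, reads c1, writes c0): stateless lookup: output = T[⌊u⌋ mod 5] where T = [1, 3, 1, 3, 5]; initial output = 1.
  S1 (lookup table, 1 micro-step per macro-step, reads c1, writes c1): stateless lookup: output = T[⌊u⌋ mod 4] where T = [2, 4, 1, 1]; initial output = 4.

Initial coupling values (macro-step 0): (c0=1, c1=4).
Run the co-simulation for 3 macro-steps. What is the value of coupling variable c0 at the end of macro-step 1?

c0 at macro-step 1 = 5

macro 1: S0 reads c1=4 → after 2×micro: 5; S1 reads c1=4 → after 1×micro: 2 ⇒ (c0=5, c1=2)
macro 2: S0 reads c1=2 → after 2×micro: 1; S1 reads c1=2 → after 1×micro: 1 ⇒ (c0=1, c1=1)
macro 3: S0 reads c1=1 → after 2×micro: 3; S1 reads c1=1 → after 1×micro: 4 ⇒ (c0=3, c1=4)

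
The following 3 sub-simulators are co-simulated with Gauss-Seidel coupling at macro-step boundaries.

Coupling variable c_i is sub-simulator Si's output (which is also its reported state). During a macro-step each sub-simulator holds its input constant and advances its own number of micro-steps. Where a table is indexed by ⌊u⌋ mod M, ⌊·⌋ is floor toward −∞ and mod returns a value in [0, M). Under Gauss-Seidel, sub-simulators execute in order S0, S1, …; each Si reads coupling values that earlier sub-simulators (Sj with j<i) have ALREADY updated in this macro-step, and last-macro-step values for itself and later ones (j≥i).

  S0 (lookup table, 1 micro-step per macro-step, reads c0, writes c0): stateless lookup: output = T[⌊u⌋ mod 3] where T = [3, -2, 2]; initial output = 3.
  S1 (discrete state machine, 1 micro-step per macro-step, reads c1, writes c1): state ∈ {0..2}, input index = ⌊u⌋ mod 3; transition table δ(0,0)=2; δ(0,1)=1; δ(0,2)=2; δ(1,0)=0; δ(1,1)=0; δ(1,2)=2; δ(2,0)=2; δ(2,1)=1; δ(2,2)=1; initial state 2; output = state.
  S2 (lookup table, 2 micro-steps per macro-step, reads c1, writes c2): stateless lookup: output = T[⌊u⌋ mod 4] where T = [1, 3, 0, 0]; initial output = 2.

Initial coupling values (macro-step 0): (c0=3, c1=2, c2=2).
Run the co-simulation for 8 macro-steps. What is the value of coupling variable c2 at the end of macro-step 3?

c2 at macro-step 3 = 0

macro 1: S0 reads c0=3 → after 1×micro: 3; S1 reads c1=2 → after 1×micro: 1; S2 reads c1=1 → after 2×micro: 3 ⇒ (c0=3, c1=1, c2=3)
macro 2: S0 reads c0=3 → after 1×micro: 3; S1 reads c1=1 → after 1×micro: 0; S2 reads c1=0 → after 2×micro: 1 ⇒ (c0=3, c1=0, c2=1)
macro 3: S0 reads c0=3 → after 1×micro: 3; S1 reads c1=0 → after 1×micro: 2; S2 reads c1=2 → after 2×micro: 0 ⇒ (c0=3, c1=2, c2=0)
macro 4: S0 reads c0=3 → after 1×micro: 3; S1 reads c1=2 → after 1×micro: 1; S2 reads c1=1 → after 2×micro: 3 ⇒ (c0=3, c1=1, c2=3)
macro 5: S0 reads c0=3 → after 1×micro: 3; S1 reads c1=1 → after 1×micro: 0; S2 reads c1=0 → after 2×micro: 1 ⇒ (c0=3, c1=0, c2=1)
macro 6: S0 reads c0=3 → after 1×micro: 3; S1 reads c1=0 → after 1×micro: 2; S2 reads c1=2 → after 2×micro: 0 ⇒ (c0=3, c1=2, c2=0)
macro 7: S0 reads c0=3 → after 1×micro: 3; S1 reads c1=2 → after 1×micro: 1; S2 reads c1=1 → after 2×micro: 3 ⇒ (c0=3, c1=1, c2=3)
macro 8: S0 reads c0=3 → after 1×micro: 3; S1 reads c1=1 → after 1×micro: 0; S2 reads c1=0 → after 2×micro: 1 ⇒ (c0=3, c1=0, c2=1)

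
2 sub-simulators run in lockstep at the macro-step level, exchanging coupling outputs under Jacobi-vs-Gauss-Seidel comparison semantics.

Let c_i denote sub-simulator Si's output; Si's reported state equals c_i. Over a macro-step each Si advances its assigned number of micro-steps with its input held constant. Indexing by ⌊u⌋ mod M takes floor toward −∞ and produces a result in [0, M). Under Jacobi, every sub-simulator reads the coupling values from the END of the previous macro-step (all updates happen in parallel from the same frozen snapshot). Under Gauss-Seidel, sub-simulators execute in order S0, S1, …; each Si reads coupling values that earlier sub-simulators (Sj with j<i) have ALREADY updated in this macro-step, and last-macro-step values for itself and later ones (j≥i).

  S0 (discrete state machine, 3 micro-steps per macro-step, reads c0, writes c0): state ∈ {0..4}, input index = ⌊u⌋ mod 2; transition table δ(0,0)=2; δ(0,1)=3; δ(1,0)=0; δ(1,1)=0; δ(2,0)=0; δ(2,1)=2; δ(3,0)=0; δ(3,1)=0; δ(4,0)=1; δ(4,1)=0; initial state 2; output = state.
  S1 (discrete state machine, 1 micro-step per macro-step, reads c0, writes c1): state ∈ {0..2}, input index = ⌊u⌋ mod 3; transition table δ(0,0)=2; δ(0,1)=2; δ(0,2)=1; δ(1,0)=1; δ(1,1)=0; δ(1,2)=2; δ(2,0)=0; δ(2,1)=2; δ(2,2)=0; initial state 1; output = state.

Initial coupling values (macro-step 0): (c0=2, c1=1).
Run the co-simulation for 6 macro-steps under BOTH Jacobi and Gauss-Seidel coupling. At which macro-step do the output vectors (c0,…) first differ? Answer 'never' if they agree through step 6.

first divergence at macro-step: 1

[Jacobi] macro 1: S0 reads c0=2 → after 3×micro: 0; S1 reads c0=2 → after 1×micro: 2 ⇒ (c0=0, c1=2)
[Jacobi] macro 2: S0 reads c0=0 → after 3×micro: 2; S1 reads c0=0 → after 1×micro: 0 ⇒ (c0=2, c1=0)
[Jacobi] macro 3: S0 reads c0=2 → after 3×micro: 0; S1 reads c0=2 → after 1×micro: 1 ⇒ (c0=0, c1=1)
[Jacobi] macro 4: S0 reads c0=0 → after 3×micro: 2; S1 reads c0=0 → after 1×micro: 1 ⇒ (c0=2, c1=1)
[Jacobi] macro 5: S0 reads c0=2 → after 3×micro: 0; S1 reads c0=2 → after 1×micro: 2 ⇒ (c0=0, c1=2)
[Jacobi] macro 6: S0 reads c0=0 → after 3×micro: 2; S1 reads c0=0 → after 1×micro: 0 ⇒ (c0=2, c1=0)
[Gauss-Seidel] macro 1: S0 reads c0=2 → after 3×micro: 0; S1 reads c0=0 → after 1×micro: 1 ⇒ (c0=0, c1=1)
[Gauss-Seidel] macro 2: S0 reads c0=0 → after 3×micro: 2; S1 reads c0=2 → after 1×micro: 2 ⇒ (c0=2, c1=2)
[Gauss-Seidel] macro 3: S0 reads c0=2 → after 3×micro: 0; S1 reads c0=0 → after 1×micro: 0 ⇒ (c0=0, c1=0)
[Gauss-Seidel] macro 4: S0 reads c0=0 → after 3×micro: 2; S1 reads c0=2 → after 1×micro: 1 ⇒ (c0=2, c1=1)
[Gauss-Seidel] macro 5: S0 reads c0=2 → after 3×micro: 0; S1 reads c0=0 → after 1×micro: 1 ⇒ (c0=0, c1=1)
[Gauss-Seidel] macro 6: S0 reads c0=0 → after 3×micro: 2; S1 reads c0=2 → after 1×micro: 2 ⇒ (c0=2, c1=2)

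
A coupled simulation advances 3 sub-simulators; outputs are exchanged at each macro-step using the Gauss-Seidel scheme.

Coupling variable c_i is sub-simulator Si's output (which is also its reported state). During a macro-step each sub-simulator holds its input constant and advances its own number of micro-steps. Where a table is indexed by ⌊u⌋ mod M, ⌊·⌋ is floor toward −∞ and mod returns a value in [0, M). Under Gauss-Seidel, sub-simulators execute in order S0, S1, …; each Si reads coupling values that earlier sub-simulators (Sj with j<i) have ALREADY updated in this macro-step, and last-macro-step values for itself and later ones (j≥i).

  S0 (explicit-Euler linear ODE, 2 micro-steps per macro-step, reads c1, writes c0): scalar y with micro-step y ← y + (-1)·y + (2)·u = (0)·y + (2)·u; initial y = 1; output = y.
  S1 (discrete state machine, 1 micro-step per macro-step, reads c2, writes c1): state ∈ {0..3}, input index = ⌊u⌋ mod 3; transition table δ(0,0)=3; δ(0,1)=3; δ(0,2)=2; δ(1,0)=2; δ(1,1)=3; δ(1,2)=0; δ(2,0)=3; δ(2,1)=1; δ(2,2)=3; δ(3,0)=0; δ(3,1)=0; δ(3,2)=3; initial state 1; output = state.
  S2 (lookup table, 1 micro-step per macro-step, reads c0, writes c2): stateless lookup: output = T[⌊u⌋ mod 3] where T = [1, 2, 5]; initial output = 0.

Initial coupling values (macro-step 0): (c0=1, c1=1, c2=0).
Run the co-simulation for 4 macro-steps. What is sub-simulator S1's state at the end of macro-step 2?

S1 state at macro-step 2 = 3

macro 1: S0 reads c1=1 → after 2×micro: 2; S1 reads c2=0 → after 1×micro: 2; S2 reads c0=2 → after 1×micro: 5 ⇒ (c0=2, c1=2, c2=5)
macro 2: S0 reads c1=2 → after 2×micro: 4; S1 reads c2=5 → after 1×micro: 3; S2 reads c0=4 → after 1×micro: 2 ⇒ (c0=4, c1=3, c2=2)
macro 3: S0 reads c1=3 → after 2×micro: 6; S1 reads c2=2 → after 1×micro: 3; S2 reads c0=6 → after 1×micro: 1 ⇒ (c0=6, c1=3, c2=1)
macro 4: S0 reads c1=3 → after 2×micro: 6; S1 reads c2=1 → after 1×micro: 0; S2 reads c0=6 → after 1×micro: 1 ⇒ (c0=6, c1=0, c2=1)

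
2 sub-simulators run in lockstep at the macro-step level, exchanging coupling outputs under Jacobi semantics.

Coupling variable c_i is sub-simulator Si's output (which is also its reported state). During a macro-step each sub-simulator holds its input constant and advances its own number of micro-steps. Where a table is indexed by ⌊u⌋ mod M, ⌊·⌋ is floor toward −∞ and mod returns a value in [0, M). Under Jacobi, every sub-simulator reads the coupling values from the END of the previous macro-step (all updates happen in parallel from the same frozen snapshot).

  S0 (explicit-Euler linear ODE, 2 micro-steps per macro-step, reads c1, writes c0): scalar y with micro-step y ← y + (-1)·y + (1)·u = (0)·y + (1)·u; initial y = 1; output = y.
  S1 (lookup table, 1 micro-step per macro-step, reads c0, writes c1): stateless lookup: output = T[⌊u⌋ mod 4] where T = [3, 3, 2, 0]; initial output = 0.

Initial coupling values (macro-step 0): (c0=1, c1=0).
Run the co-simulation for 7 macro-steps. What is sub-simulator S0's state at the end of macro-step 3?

S0 state at macro-step 3 = 3

macro 1: S0 reads c1=0 → after 2×micro: 0; S1 reads c0=1 → after 1×micro: 3 ⇒ (c0=0, c1=3)
macro 2: S0 reads c1=3 → after 2×micro: 3; S1 reads c0=0 → after 1×micro: 3 ⇒ (c0=3, c1=3)
macro 3: S0 reads c1=3 → after 2×micro: 3; S1 reads c0=3 → after 1×micro: 0 ⇒ (c0=3, c1=0)
macro 4: S0 reads c1=0 → after 2×micro: 0; S1 reads c0=3 → after 1×micro: 0 ⇒ (c0=0, c1=0)
macro 5: S0 reads c1=0 → after 2×micro: 0; S1 reads c0=0 → after 1×micro: 3 ⇒ (c0=0, c1=3)
macro 6: S0 reads c1=3 → after 2×micro: 3; S1 reads c0=0 → after 1×micro: 3 ⇒ (c0=3, c1=3)
macro 7: S0 reads c1=3 → after 2×micro: 3; S1 reads c0=3 → after 1×micro: 0 ⇒ (c0=3, c1=0)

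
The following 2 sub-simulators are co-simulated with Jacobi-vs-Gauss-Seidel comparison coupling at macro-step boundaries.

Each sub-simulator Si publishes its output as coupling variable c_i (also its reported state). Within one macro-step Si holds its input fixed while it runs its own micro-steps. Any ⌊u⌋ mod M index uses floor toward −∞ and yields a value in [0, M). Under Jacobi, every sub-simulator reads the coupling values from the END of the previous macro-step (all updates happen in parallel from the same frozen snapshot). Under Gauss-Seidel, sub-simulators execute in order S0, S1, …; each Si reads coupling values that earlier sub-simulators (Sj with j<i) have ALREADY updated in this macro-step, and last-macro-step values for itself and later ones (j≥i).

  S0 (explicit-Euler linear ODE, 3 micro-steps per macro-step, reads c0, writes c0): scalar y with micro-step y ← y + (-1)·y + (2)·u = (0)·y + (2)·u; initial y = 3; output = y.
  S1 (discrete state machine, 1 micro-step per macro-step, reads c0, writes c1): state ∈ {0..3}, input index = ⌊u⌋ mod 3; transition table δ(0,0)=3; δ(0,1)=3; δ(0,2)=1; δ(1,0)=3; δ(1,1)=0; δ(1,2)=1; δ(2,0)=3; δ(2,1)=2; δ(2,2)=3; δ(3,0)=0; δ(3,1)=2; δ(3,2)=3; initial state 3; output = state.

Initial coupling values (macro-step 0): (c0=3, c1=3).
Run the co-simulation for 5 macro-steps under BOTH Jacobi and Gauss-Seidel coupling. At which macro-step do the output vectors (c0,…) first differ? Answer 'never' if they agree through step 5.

first divergence at macro-step: never

[Jacobi] macro 1: S0 reads c0=3 → after 3×micro: 6; S1 reads c0=3 → after 1×micro: 0 ⇒ (c0=6, c1=0)
[Jacobi] macro 2: S0 reads c0=6 → after 3×micro: 12; S1 reads c0=6 → after 1×micro: 3 ⇒ (c0=12, c1=3)
[Jacobi] macro 3: S0 reads c0=12 → after 3×micro: 24; S1 reads c0=12 → after 1×micro: 0 ⇒ (c0=24, c1=0)
[Jacobi] macro 4: S0 reads c0=24 → after 3×micro: 48; S1 reads c0=24 → after 1×micro: 3 ⇒ (c0=48, c1=3)
[Jacobi] macro 5: S0 reads c0=48 → after 3×micro: 96; S1 reads c0=48 → after 1×micro: 0 ⇒ (c0=96, c1=0)
[Gauss-Seidel] macro 1: S0 reads c0=3 → after 3×micro: 6; S1 reads c0=6 → after 1×micro: 0 ⇒ (c0=6, c1=0)
[Gauss-Seidel] macro 2: S0 reads c0=6 → after 3×micro: 12; S1 reads c0=12 → after 1×micro: 3 ⇒ (c0=12, c1=3)
[Gauss-Seidel] macro 3: S0 reads c0=12 → after 3×micro: 24; S1 reads c0=24 → after 1×micro: 0 ⇒ (c0=24, c1=0)
[Gauss-Seidel] macro 4: S0 reads c0=24 → after 3×micro: 48; S1 reads c0=48 → after 1×micro: 3 ⇒ (c0=48, c1=3)
[Gauss-Seidel] macro 5: S0 reads c0=48 → after 3×micro: 96; S1 reads c0=96 → after 1×micro: 0 ⇒ (c0=96, c1=0)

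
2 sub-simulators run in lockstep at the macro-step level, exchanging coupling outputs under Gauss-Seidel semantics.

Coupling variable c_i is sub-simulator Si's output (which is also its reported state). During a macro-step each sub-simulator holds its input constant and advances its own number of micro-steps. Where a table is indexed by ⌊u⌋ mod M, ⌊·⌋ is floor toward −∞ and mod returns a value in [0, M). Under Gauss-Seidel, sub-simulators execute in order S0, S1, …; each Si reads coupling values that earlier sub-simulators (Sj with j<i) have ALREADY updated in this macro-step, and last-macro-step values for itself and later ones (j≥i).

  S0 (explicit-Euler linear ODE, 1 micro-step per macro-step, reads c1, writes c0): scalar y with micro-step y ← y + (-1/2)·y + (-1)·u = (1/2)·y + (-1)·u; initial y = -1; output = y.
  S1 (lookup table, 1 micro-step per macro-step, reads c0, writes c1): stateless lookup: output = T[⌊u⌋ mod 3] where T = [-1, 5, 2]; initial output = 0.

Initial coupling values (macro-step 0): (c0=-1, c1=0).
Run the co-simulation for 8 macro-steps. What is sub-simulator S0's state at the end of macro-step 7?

macro 1: S0 reads c1=0 → after 1×micro: -1/2; S1 reads c0=-1/2 → after 1×micro: 2 ⇒ (c0=-1/2, c1=2)
macro 2: S0 reads c1=2 → after 1×micro: -9/4; S1 reads c0=-9/4 → after 1×micro: -1 ⇒ (c0=-9/4, c1=-1)
macro 3: S0 reads c1=-1 → after 1×micro: -1/8; S1 reads c0=-1/8 → after 1×micro: 2 ⇒ (c0=-1/8, c1=2)
macro 4: S0 reads c1=2 → after 1×micro: -33/16; S1 reads c0=-33/16 → after 1×micro: -1 ⇒ (c0=-33/16, c1=-1)
macro 5: S0 reads c1=-1 → after 1×micro: -1/32; S1 reads c0=-1/32 → after 1×micro: 2 ⇒ (c0=-1/32, c1=2)
macro 6: S0 reads c1=2 → after 1×micro: -129/64; S1 reads c0=-129/64 → after 1×micro: -1 ⇒ (c0=-129/64, c1=-1)
macro 7: S0 reads c1=-1 → after 1×micro: -1/128; S1 reads c0=-1/128 → after 1×micro: 2 ⇒ (c0=-1/128, c1=2)
macro 8: S0 reads c1=2 → after 1×micro: -513/256; S1 reads c0=-513/256 → after 1×micro: -1 ⇒ (c0=-513/256, c1=-1)

S0 state at macro-step 7 = -1/128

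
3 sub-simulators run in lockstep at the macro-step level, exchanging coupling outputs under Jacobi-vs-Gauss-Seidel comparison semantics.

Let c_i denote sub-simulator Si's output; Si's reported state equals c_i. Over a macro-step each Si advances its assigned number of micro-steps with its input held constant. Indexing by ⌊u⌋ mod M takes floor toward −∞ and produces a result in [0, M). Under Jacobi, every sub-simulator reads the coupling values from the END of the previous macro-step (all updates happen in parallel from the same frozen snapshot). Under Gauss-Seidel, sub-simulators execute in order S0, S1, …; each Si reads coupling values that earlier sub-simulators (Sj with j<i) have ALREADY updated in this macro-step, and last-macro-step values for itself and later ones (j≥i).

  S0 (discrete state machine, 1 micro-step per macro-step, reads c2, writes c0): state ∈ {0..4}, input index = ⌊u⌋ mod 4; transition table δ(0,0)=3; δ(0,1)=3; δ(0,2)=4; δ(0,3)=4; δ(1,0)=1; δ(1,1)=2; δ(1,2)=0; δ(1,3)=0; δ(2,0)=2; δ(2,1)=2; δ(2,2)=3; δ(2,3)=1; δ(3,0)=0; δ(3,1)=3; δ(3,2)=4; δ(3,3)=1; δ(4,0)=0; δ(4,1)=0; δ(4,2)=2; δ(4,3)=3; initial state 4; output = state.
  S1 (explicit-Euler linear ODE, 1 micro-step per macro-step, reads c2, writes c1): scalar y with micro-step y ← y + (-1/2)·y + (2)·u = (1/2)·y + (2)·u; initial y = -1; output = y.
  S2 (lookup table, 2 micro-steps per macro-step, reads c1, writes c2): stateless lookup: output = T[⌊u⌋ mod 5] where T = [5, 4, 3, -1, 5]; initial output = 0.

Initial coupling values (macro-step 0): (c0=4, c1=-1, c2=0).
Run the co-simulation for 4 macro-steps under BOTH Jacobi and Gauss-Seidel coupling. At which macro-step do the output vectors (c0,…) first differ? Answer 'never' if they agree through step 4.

first divergence at macro-step: 4

[Jacobi] macro 1: S0 reads c2=0 → after 1×micro: 0; S1 reads c2=0 → after 1×micro: -1/2; S2 reads c1=-1 → after 2×micro: 5 ⇒ (c0=0, c1=-1/2, c2=5)
[Jacobi] macro 2: S0 reads c2=5 → after 1×micro: 3; S1 reads c2=5 → after 1×micro: 39/4; S2 reads c1=-1/2 → after 2×micro: 5 ⇒ (c0=3, c1=39/4, c2=5)
[Jacobi] macro 3: S0 reads c2=5 → after 1×micro: 3; S1 reads c2=5 → after 1×micro: 119/8; S2 reads c1=39/4 → after 2×micro: 5 ⇒ (c0=3, c1=119/8, c2=5)
[Jacobi] macro 4: S0 reads c2=5 → after 1×micro: 3; S1 reads c2=5 → after 1×micro: 279/16; S2 reads c1=119/8 → after 2×micro: 5 ⇒ (c0=3, c1=279/16, c2=5)
[Gauss-Seidel] macro 1: S0 reads c2=0 → after 1×micro: 0; S1 reads c2=0 → after 1×micro: -1/2; S2 reads c1=-1/2 → after 2×micro: 5 ⇒ (c0=0, c1=-1/2, c2=5)
[Gauss-Seidel] macro 2: S0 reads c2=5 → after 1×micro: 3; S1 reads c2=5 → after 1×micro: 39/4; S2 reads c1=39/4 → after 2×micro: 5 ⇒ (c0=3, c1=39/4, c2=5)
[Gauss-Seidel] macro 3: S0 reads c2=5 → after 1×micro: 3; S1 reads c2=5 → after 1×micro: 119/8; S2 reads c1=119/8 → after 2×micro: 5 ⇒ (c0=3, c1=119/8, c2=5)
[Gauss-Seidel] macro 4: S0 reads c2=5 → after 1×micro: 3; S1 reads c2=5 → after 1×micro: 279/16; S2 reads c1=279/16 → after 2×micro: 3 ⇒ (c0=3, c1=279/16, c2=3)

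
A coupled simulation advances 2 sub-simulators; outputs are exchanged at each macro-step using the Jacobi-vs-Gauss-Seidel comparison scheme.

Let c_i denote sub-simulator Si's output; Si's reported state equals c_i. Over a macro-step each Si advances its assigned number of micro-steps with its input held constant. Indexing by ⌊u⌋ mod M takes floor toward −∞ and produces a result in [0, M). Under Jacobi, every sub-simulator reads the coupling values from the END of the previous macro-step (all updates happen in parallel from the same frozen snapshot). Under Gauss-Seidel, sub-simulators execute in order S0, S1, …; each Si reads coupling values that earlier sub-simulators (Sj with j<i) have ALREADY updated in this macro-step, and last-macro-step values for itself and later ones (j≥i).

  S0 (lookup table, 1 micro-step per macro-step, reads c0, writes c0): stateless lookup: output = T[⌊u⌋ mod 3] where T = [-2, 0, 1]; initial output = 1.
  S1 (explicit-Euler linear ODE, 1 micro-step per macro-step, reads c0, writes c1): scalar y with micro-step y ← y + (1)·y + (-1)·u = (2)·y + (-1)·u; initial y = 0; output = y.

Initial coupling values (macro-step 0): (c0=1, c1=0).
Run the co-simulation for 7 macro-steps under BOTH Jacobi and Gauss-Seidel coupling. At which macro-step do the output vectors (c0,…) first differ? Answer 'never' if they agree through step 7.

[Jacobi] macro 1: S0 reads c0=1 → after 1×micro: 0; S1 reads c0=1 → after 1×micro: -1 ⇒ (c0=0, c1=-1)
[Jacobi] macro 2: S0 reads c0=0 → after 1×micro: -2; S1 reads c0=0 → after 1×micro: -2 ⇒ (c0=-2, c1=-2)
[Jacobi] macro 3: S0 reads c0=-2 → after 1×micro: 0; S1 reads c0=-2 → after 1×micro: -2 ⇒ (c0=0, c1=-2)
[Jacobi] macro 4: S0 reads c0=0 → after 1×micro: -2; S1 reads c0=0 → after 1×micro: -4 ⇒ (c0=-2, c1=-4)
[Jacobi] macro 5: S0 reads c0=-2 → after 1×micro: 0; S1 reads c0=-2 → after 1×micro: -6 ⇒ (c0=0, c1=-6)
[Jacobi] macro 6: S0 reads c0=0 → after 1×micro: -2; S1 reads c0=0 → after 1×micro: -12 ⇒ (c0=-2, c1=-12)
[Jacobi] macro 7: S0 reads c0=-2 → after 1×micro: 0; S1 reads c0=-2 → after 1×micro: -22 ⇒ (c0=0, c1=-22)
[Gauss-Seidel] macro 1: S0 reads c0=1 → after 1×micro: 0; S1 reads c0=0 → after 1×micro: 0 ⇒ (c0=0, c1=0)
[Gauss-Seidel] macro 2: S0 reads c0=0 → after 1×micro: -2; S1 reads c0=-2 → after 1×micro: 2 ⇒ (c0=-2, c1=2)
[Gauss-Seidel] macro 3: S0 reads c0=-2 → after 1×micro: 0; S1 reads c0=0 → after 1×micro: 4 ⇒ (c0=0, c1=4)
[Gauss-Seidel] macro 4: S0 reads c0=0 → after 1×micro: -2; S1 reads c0=-2 → after 1×micro: 10 ⇒ (c0=-2, c1=10)
[Gauss-Seidel] macro 5: S0 reads c0=-2 → after 1×micro: 0; S1 reads c0=0 → after 1×micro: 20 ⇒ (c0=0, c1=20)
[Gauss-Seidel] macro 6: S0 reads c0=0 → after 1×micro: -2; S1 reads c0=-2 → after 1×micro: 42 ⇒ (c0=-2, c1=42)
[Gauss-Seidel] macro 7: S0 reads c0=-2 → after 1×micro: 0; S1 reads c0=0 → after 1×micro: 84 ⇒ (c0=0, c1=84)

first divergence at macro-step: 1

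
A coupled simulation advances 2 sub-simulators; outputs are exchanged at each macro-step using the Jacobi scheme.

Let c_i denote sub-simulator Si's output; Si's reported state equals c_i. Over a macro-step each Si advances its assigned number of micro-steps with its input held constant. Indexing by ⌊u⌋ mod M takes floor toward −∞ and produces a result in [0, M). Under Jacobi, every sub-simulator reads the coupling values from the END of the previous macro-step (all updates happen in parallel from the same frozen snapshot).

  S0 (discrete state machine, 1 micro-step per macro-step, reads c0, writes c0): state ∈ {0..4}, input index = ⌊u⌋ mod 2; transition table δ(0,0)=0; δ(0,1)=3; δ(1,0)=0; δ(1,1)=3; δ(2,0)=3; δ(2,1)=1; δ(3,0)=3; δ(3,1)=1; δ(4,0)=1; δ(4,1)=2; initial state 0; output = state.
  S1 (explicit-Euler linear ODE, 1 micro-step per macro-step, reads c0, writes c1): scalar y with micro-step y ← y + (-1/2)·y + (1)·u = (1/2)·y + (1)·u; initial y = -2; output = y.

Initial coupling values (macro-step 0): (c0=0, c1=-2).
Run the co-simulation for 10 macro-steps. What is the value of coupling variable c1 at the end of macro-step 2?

c1 at macro-step 2 = -1/2

macro 1: S0 reads c0=0 → after 1×micro: 0; S1 reads c0=0 → after 1×micro: -1 ⇒ (c0=0, c1=-1)
macro 2: S0 reads c0=0 → after 1×micro: 0; S1 reads c0=0 → after 1×micro: -1/2 ⇒ (c0=0, c1=-1/2)
macro 3: S0 reads c0=0 → after 1×micro: 0; S1 reads c0=0 → after 1×micro: -1/4 ⇒ (c0=0, c1=-1/4)
macro 4: S0 reads c0=0 → after 1×micro: 0; S1 reads c0=0 → after 1×micro: -1/8 ⇒ (c0=0, c1=-1/8)
macro 5: S0 reads c0=0 → after 1×micro: 0; S1 reads c0=0 → after 1×micro: -1/16 ⇒ (c0=0, c1=-1/16)
macro 6: S0 reads c0=0 → after 1×micro: 0; S1 reads c0=0 → after 1×micro: -1/32 ⇒ (c0=0, c1=-1/32)
macro 7: S0 reads c0=0 → after 1×micro: 0; S1 reads c0=0 → after 1×micro: -1/64 ⇒ (c0=0, c1=-1/64)
macro 8: S0 reads c0=0 → after 1×micro: 0; S1 reads c0=0 → after 1×micro: -1/128 ⇒ (c0=0, c1=-1/128)
macro 9: S0 reads c0=0 → after 1×micro: 0; S1 reads c0=0 → after 1×micro: -1/256 ⇒ (c0=0, c1=-1/256)
macro 10: S0 reads c0=0 → after 1×micro: 0; S1 reads c0=0 → after 1×micro: -1/512 ⇒ (c0=0, c1=-1/512)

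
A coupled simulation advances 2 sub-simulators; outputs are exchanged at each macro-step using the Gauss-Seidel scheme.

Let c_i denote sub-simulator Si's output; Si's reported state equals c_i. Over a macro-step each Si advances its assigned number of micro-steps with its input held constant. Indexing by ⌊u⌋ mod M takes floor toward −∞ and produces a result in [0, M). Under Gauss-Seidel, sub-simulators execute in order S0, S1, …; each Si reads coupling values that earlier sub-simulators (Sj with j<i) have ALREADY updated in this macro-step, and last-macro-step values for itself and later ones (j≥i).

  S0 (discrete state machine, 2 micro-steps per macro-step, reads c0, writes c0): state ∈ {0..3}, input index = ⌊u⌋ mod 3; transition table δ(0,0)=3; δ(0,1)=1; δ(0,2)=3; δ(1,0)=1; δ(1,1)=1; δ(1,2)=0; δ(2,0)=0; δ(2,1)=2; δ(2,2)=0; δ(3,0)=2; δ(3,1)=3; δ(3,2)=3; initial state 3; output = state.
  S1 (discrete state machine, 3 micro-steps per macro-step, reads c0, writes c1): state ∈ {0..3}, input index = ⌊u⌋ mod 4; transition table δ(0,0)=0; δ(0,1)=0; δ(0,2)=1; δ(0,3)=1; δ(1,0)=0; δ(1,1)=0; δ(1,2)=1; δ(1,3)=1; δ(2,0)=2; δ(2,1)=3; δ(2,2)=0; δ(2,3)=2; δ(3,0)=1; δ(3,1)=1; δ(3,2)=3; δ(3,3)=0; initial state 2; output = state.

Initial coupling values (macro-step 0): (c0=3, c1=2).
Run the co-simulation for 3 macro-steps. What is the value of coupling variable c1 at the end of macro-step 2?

macro 1: S0 reads c0=3 → after 2×micro: 0; S1 reads c0=0 → after 3×micro: 2 ⇒ (c0=0, c1=2)
macro 2: S0 reads c0=0 → after 2×micro: 2; S1 reads c0=2 → after 3×micro: 1 ⇒ (c0=2, c1=1)
macro 3: S0 reads c0=2 → after 2×micro: 3; S1 reads c0=3 → after 3×micro: 1 ⇒ (c0=3, c1=1)

c1 at macro-step 2 = 1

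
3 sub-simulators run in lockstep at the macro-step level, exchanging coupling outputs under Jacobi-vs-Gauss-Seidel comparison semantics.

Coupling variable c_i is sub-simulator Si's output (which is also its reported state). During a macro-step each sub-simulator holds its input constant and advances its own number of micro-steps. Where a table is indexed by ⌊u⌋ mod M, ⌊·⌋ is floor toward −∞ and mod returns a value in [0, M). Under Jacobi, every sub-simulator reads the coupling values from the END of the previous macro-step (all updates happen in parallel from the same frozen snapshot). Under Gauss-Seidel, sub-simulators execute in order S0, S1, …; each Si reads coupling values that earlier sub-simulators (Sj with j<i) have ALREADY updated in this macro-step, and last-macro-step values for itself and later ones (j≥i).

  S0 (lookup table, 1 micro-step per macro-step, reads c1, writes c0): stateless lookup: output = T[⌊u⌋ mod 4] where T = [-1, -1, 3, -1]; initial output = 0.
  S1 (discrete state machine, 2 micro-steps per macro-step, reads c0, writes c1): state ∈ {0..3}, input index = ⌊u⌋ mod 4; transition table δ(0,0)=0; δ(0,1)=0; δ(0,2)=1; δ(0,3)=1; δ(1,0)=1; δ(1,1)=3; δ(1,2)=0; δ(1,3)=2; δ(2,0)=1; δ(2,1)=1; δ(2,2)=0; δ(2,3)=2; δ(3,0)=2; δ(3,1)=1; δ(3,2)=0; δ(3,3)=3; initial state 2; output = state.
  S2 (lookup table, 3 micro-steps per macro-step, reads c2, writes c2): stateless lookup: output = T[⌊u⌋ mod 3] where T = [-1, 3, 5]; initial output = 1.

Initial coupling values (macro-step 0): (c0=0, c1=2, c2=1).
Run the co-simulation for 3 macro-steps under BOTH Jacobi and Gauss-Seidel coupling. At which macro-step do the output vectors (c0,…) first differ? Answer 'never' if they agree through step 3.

[Jacobi] macro 1: S0 reads c1=2 → after 1×micro: 3; S1 reads c0=0 → after 2×micro: 1; S2 reads c2=1 → after 3×micro: 3 ⇒ (c0=3, c1=1, c2=3)
[Jacobi] macro 2: S0 reads c1=1 → after 1×micro: -1; S1 reads c0=3 → after 2×micro: 2; S2 reads c2=3 → after 3×micro: -1 ⇒ (c0=-1, c1=2, c2=-1)
[Jacobi] macro 3: S0 reads c1=2 → after 1×micro: 3; S1 reads c0=-1 → after 2×micro: 2; S2 reads c2=-1 → after 3×micro: 5 ⇒ (c0=3, c1=2, c2=5)
[Gauss-Seidel] macro 1: S0 reads c1=2 → after 1×micro: 3; S1 reads c0=3 → after 2×micro: 2; S2 reads c2=1 → after 3×micro: 3 ⇒ (c0=3, c1=2, c2=3)
[Gauss-Seidel] macro 2: S0 reads c1=2 → after 1×micro: 3; S1 reads c0=3 → after 2×micro: 2; S2 reads c2=3 → after 3×micro: -1 ⇒ (c0=3, c1=2, c2=-1)
[Gauss-Seidel] macro 3: S0 reads c1=2 → after 1×micro: 3; S1 reads c0=3 → after 2×micro: 2; S2 reads c2=-1 → after 3×micro: 5 ⇒ (c0=3, c1=2, c2=5)

first divergence at macro-step: 1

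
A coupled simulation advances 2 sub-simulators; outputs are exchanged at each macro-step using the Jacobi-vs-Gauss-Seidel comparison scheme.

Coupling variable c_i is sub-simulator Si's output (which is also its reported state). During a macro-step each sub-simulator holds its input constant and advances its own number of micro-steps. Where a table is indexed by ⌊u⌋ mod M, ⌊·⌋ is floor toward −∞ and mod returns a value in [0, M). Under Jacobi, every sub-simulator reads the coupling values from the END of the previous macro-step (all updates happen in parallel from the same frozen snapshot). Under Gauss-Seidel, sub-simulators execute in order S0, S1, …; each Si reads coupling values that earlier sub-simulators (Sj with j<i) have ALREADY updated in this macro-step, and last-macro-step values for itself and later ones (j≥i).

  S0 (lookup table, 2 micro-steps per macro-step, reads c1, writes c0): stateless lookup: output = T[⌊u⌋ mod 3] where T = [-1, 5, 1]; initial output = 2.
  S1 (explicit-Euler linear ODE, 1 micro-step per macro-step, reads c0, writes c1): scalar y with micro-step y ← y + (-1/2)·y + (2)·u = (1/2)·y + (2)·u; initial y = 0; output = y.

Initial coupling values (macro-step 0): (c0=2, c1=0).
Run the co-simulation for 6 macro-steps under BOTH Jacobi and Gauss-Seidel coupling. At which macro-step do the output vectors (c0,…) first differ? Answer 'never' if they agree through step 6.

first divergence at macro-step: 1

[Jacobi] macro 1: S0 reads c1=0 → after 2×micro: -1; S1 reads c0=2 → after 1×micro: 4 ⇒ (c0=-1, c1=4)
[Jacobi] macro 2: S0 reads c1=4 → after 2×micro: 5; S1 reads c0=-1 → after 1×micro: 0 ⇒ (c0=5, c1=0)
[Jacobi] macro 3: S0 reads c1=0 → after 2×micro: -1; S1 reads c0=5 → after 1×micro: 10 ⇒ (c0=-1, c1=10)
[Jacobi] macro 4: S0 reads c1=10 → after 2×micro: 5; S1 reads c0=-1 → after 1×micro: 3 ⇒ (c0=5, c1=3)
[Jacobi] macro 5: S0 reads c1=3 → after 2×micro: -1; S1 reads c0=5 → after 1×micro: 23/2 ⇒ (c0=-1, c1=23/2)
[Jacobi] macro 6: S0 reads c1=23/2 → after 2×micro: 1; S1 reads c0=-1 → after 1×micro: 15/4 ⇒ (c0=1, c1=15/4)
[Gauss-Seidel] macro 1: S0 reads c1=0 → after 2×micro: -1; S1 reads c0=-1 → after 1×micro: -2 ⇒ (c0=-1, c1=-2)
[Gauss-Seidel] macro 2: S0 reads c1=-2 → after 2×micro: 5; S1 reads c0=5 → after 1×micro: 9 ⇒ (c0=5, c1=9)
[Gauss-Seidel] macro 3: S0 reads c1=9 → after 2×micro: -1; S1 reads c0=-1 → after 1×micro: 5/2 ⇒ (c0=-1, c1=5/2)
[Gauss-Seidel] macro 4: S0 reads c1=5/2 → after 2×micro: 1; S1 reads c0=1 → after 1×micro: 13/4 ⇒ (c0=1, c1=13/4)
[Gauss-Seidel] macro 5: S0 reads c1=13/4 → after 2×micro: -1; S1 reads c0=-1 → after 1×micro: -3/8 ⇒ (c0=-1, c1=-3/8)
[Gauss-Seidel] macro 6: S0 reads c1=-3/8 → after 2×micro: 1; S1 reads c0=1 → after 1×micro: 29/16 ⇒ (c0=1, c1=29/16)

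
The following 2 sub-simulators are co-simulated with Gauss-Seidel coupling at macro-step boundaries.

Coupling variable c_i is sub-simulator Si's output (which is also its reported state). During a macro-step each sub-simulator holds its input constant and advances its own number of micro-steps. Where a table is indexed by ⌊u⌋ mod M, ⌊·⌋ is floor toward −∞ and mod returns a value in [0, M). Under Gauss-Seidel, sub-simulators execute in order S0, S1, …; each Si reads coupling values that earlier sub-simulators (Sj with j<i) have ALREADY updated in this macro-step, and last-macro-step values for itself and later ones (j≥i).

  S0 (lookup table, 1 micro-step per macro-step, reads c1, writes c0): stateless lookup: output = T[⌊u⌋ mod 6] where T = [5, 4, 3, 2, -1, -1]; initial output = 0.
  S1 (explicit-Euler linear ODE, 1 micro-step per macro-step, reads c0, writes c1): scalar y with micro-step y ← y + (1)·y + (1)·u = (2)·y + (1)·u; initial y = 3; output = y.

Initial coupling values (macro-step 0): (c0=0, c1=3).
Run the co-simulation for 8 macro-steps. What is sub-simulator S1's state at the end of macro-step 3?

macro 1: S0 reads c1=3 → after 1×micro: 2; S1 reads c0=2 → after 1×micro: 8 ⇒ (c0=2, c1=8)
macro 2: S0 reads c1=8 → after 1×micro: 3; S1 reads c0=3 → after 1×micro: 19 ⇒ (c0=3, c1=19)
macro 3: S0 reads c1=19 → after 1×micro: 4; S1 reads c0=4 → after 1×micro: 42 ⇒ (c0=4, c1=42)
macro 4: S0 reads c1=42 → after 1×micro: 5; S1 reads c0=5 → after 1×micro: 89 ⇒ (c0=5, c1=89)
macro 5: S0 reads c1=89 → after 1×micro: -1; S1 reads c0=-1 → after 1×micro: 177 ⇒ (c0=-1, c1=177)
macro 6: S0 reads c1=177 → after 1×micro: 2; S1 reads c0=2 → after 1×micro: 356 ⇒ (c0=2, c1=356)
macro 7: S0 reads c1=356 → after 1×micro: 3; S1 reads c0=3 → after 1×micro: 715 ⇒ (c0=3, c1=715)
macro 8: S0 reads c1=715 → after 1×micro: 4; S1 reads c0=4 → after 1×micro: 1434 ⇒ (c0=4, c1=1434)

S1 state at macro-step 3 = 42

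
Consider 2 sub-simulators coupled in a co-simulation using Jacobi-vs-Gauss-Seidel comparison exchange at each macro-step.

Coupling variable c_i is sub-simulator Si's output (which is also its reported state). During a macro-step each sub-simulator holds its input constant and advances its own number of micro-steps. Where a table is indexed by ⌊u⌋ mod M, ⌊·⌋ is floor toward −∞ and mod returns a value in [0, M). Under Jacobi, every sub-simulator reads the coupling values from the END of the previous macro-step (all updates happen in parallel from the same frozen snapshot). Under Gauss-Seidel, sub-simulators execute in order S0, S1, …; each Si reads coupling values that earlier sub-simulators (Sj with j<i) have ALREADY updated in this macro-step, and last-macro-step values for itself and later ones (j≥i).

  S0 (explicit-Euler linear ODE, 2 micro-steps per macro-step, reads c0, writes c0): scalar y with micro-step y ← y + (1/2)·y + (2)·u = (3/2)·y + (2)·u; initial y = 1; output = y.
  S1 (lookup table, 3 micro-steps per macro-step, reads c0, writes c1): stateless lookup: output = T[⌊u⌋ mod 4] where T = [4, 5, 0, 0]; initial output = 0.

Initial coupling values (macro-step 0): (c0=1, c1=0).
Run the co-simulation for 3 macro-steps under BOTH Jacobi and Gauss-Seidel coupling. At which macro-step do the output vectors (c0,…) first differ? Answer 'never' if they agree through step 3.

first divergence at macro-step: 1

[Jacobi] macro 1: S0 reads c0=1 → after 2×micro: 29/4; S1 reads c0=1 → after 3×micro: 5 ⇒ (c0=29/4, c1=5)
[Jacobi] macro 2: S0 reads c0=29/4 → after 2×micro: 841/16; S1 reads c0=29/4 → after 3×micro: 0 ⇒ (c0=841/16, c1=0)
[Jacobi] macro 3: S0 reads c0=841/16 → after 2×micro: 24389/64; S1 reads c0=841/16 → after 3×micro: 4 ⇒ (c0=24389/64, c1=4)
[Gauss-Seidel] macro 1: S0 reads c0=1 → after 2×micro: 29/4; S1 reads c0=29/4 → after 3×micro: 0 ⇒ (c0=29/4, c1=0)
[Gauss-Seidel] macro 2: S0 reads c0=29/4 → after 2×micro: 841/16; S1 reads c0=841/16 → after 3×micro: 4 ⇒ (c0=841/16, c1=4)
[Gauss-Seidel] macro 3: S0 reads c0=841/16 → after 2×micro: 24389/64; S1 reads c0=24389/64 → after 3×micro: 5 ⇒ (c0=24389/64, c1=5)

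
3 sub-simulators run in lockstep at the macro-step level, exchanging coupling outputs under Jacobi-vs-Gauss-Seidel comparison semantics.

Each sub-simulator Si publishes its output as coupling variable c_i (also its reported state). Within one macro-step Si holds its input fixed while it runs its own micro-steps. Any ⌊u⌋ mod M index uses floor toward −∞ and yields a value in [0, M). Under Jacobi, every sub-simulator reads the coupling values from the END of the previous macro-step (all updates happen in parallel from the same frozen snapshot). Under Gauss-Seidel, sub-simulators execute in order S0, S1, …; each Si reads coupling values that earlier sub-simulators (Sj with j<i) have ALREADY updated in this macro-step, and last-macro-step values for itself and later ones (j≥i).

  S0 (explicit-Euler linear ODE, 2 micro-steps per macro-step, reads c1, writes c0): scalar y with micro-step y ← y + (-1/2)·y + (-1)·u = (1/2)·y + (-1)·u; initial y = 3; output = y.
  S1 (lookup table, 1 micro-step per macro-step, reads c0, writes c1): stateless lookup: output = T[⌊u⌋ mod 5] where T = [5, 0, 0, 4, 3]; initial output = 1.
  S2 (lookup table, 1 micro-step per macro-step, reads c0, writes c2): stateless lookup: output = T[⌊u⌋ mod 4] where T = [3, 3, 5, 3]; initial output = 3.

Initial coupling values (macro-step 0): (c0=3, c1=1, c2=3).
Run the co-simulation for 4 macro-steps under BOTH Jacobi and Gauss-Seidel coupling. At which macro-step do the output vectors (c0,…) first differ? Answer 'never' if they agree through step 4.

[Jacobi] macro 1: S0 reads c1=1 → after 2×micro: -3/4; S1 reads c0=3 → after 1×micro: 4; S2 reads c0=3 → after 1×micro: 3 ⇒ (c0=-3/4, c1=4, c2=3)
[Jacobi] macro 2: S0 reads c1=4 → after 2×micro: -99/16; S1 reads c0=-3/4 → after 1×micro: 3; S2 reads c0=-3/4 → after 1×micro: 3 ⇒ (c0=-99/16, c1=3, c2=3)
[Jacobi] macro 3: S0 reads c1=3 → after 2×micro: -387/64; S1 reads c0=-99/16 → after 1×micro: 4; S2 reads c0=-99/16 → after 1×micro: 3 ⇒ (c0=-387/64, c1=4, c2=3)
[Jacobi] macro 4: S0 reads c1=4 → after 2×micro: -1923/256; S1 reads c0=-387/64 → after 1×micro: 4; S2 reads c0=-387/64 → after 1×micro: 3 ⇒ (c0=-1923/256, c1=4, c2=3)
[Gauss-Seidel] macro 1: S0 reads c1=1 → after 2×micro: -3/4; S1 reads c0=-3/4 → after 1×micro: 3; S2 reads c0=-3/4 → after 1×micro: 3 ⇒ (c0=-3/4, c1=3, c2=3)
[Gauss-Seidel] macro 2: S0 reads c1=3 → after 2×micro: -75/16; S1 reads c0=-75/16 → after 1×micro: 5; S2 reads c0=-75/16 → after 1×micro: 3 ⇒ (c0=-75/16, c1=5, c2=3)
[Gauss-Seidel] macro 3: S0 reads c1=5 → after 2×micro: -555/64; S1 reads c0=-555/64 → after 1×micro: 0; S2 reads c0=-555/64 → after 1×micro: 3 ⇒ (c0=-555/64, c1=0, c2=3)
[Gauss-Seidel] macro 4: S0 reads c1=0 → after 2×micro: -555/256; S1 reads c0=-555/256 → after 1×micro: 0; S2 reads c0=-555/256 → after 1×micro: 3 ⇒ (c0=-555/256, c1=0, c2=3)

first divergence at macro-step: 1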